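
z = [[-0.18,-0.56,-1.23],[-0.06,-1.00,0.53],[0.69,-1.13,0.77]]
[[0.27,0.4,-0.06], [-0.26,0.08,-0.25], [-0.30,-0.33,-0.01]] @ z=[[-0.11, -0.48, -0.17], [-0.13, 0.35, 0.17], [0.07, 0.51, 0.19]]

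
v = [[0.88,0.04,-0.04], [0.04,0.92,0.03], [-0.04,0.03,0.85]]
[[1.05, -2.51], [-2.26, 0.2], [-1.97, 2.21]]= v @ [[1.21,-2.75],[-2.44,0.26],[-2.18,2.46]]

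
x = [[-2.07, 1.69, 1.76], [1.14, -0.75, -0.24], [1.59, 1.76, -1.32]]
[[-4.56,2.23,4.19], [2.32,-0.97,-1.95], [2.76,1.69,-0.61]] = x @ [[1.83, -0.11, -1.09], [-0.24, 1.11, 0.85], [-0.21, 0.07, 0.28]]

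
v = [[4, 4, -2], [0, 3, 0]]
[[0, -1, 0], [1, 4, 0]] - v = [[-4, -5, 2], [1, 1, 0]]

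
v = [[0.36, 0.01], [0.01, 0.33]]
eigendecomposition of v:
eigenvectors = [[0.96, -0.29], [0.29, 0.96]]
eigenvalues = [0.36, 0.33]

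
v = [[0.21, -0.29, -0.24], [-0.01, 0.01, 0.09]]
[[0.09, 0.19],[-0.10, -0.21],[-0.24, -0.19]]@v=[[0.02, -0.02, -0.0], [-0.02, 0.03, 0.01], [-0.05, 0.07, 0.04]]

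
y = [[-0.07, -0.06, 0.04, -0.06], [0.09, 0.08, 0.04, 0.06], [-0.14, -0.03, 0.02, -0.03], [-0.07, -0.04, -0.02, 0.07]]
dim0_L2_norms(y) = [0.19, 0.11, 0.06, 0.11]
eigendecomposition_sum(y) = [[-0.04+0.03j, -0.02+0.00j, 0.02+0.02j, (-0.01+0.01j)], [(0.05+0.02j), 0.02+0.02j, 0.00-0.03j, (0.02+0.01j)], [(-0.07-0.02j), -0.03-0.02j, 0.00+0.04j, -0.02-0.00j], [(-0.02+0j), (-0.01-0j), 0.01+0.01j, -0.01+0.00j]] + [[-0.04-0.03j, -0.02-0.00j, 0.02-0.02j, -0.01-0.01j], [0.05-0.02j, 0.02-0.02j, 0.03j, 0.02-0.01j], [-0.07+0.02j, -0.03+0.02j, 0.00-0.04j, (-0.02+0j)], [(-0.02-0j), -0.01+0.00j, 0.01-0.01j, -0.01-0.00j]] + [[(0.01-0j), (-0.01-0.02j), (-0-0.02j), -0.02+0.02j], [(-0.01+0.01j), (0.02+0.02j), 0.02+0.03j, 0.01-0.05j], [(-0+0j), 0.01+0.01j, 0.01+0.01j, 0.01-0.02j], [-0.01-0.00j, (-0.01+0.03j), (-0.02+0.03j), 0.04-0.01j]] + [[(0.01+0j), (-0.01+0.02j), (-0+0.02j), (-0.02-0.02j)], [(-0.01-0.01j), 0.02-0.02j, 0.02-0.03j, (0.01+0.05j)], [-0.00-0.00j, 0.01-0.01j, 0.01-0.01j, 0.01+0.02j], [-0.01+0.00j, -0.01-0.03j, (-0.02-0.03j), (0.04+0.01j)]]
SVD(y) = [[-0.46, 0.42, -0.23, -0.75], [0.57, -0.17, -0.77, -0.22], [-0.63, -0.11, -0.58, 0.51], [-0.26, -0.88, 0.11, -0.38]] @ diag([0.22457825005607582, 0.10273631335733562, 0.06780125526502141, 0.037587887729712485]) @ [[0.84, 0.46, -0.01, 0.28],[0.31, -0.0, 0.25, -0.92],[0.30, -0.52, -0.79, -0.11],[-0.31, 0.72, -0.55, -0.26]]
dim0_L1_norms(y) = [0.37, 0.21, 0.12, 0.22]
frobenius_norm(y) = 0.26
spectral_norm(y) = 0.22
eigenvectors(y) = [[0.29-0.37j, 0.29+0.37j, -0.33-0.15j, -0.33+0.15j], [-0.54-0.08j, -0.54+0.08j, (0.67+0j), 0.67-0.00j], [(0.65+0j), 0.65-0.00j, (0.3-0.01j), (0.3+0.01j)], [(0.21-0.1j), (0.21+0.1j), 0.28+0.50j, 0.28-0.50j]]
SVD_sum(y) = [[-0.09, -0.05, 0.00, -0.03], [0.11, 0.06, -0.00, 0.04], [-0.12, -0.06, 0.0, -0.04], [-0.05, -0.03, 0.0, -0.02]] + [[0.01, -0.0, 0.01, -0.04], [-0.01, 0.00, -0.00, 0.02], [-0.00, 0.0, -0.00, 0.01], [-0.03, 0.00, -0.02, 0.08]] + [[-0.0, 0.01, 0.01, 0.00], [-0.02, 0.03, 0.04, 0.01], [-0.01, 0.02, 0.03, 0.00], [0.0, -0.00, -0.01, -0.0]] + [[0.01,-0.02,0.02,0.01], [0.00,-0.01,0.00,0.00], [-0.01,0.01,-0.01,-0.0], [0.0,-0.01,0.01,0.00]]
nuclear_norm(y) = 0.43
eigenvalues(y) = [(-0.03+0.09j), (-0.03-0.09j), (0.08+0.02j), (0.08-0.02j)]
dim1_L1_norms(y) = [0.23, 0.27, 0.22, 0.2]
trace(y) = 0.10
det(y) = 0.00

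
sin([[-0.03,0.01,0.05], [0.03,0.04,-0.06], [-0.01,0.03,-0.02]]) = [[-0.03,0.01,0.05], [0.03,0.04,-0.06], [-0.01,0.03,-0.02]]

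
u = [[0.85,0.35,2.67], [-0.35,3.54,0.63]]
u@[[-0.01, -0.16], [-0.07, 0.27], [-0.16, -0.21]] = [[-0.46, -0.60], [-0.35, 0.88]]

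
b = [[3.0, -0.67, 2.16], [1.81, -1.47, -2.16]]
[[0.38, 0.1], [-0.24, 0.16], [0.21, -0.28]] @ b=[[1.32, -0.40, 0.6], [-0.43, -0.07, -0.86], [0.12, 0.27, 1.06]]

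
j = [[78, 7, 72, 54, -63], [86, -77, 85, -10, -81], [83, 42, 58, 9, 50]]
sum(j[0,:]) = 148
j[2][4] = 50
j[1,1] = -77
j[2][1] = 42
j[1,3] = -10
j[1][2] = 85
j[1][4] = -81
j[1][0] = 86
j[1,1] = -77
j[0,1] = 7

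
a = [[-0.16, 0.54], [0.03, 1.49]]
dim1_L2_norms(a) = [0.56, 1.49]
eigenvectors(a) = [[-1.00, -0.31], [0.02, -0.95]]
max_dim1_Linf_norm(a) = 1.49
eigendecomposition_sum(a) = [[-0.17,  0.05], [0.0,  -0.0]] + [[0.01, 0.49], [0.03, 1.49]]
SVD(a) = [[0.34, 0.94], [0.94, -0.34]] @ diag([1.5850550467813453, 0.16062533633579318]) @ [[-0.02, 1.0], [-1.00, -0.02]]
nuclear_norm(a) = 1.75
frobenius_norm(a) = 1.59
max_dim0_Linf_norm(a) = 1.49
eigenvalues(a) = [-0.17, 1.5]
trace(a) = 1.33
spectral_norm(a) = 1.59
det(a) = -0.25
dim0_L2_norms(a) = [0.16, 1.58]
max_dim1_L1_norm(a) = 1.52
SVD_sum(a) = [[-0.01, 0.54], [-0.02, 1.49]] + [[-0.15,-0.0], [0.05,0.00]]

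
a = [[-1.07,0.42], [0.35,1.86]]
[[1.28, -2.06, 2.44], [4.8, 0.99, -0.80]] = a@ [[-0.17, 1.99, -2.28], [2.61, 0.16, -0.0]]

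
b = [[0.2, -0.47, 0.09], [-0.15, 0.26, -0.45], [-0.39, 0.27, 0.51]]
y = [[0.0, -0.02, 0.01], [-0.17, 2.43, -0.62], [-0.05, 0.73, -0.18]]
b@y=[[0.08, -1.08, 0.28], [-0.02, 0.31, -0.08], [-0.07, 1.04, -0.26]]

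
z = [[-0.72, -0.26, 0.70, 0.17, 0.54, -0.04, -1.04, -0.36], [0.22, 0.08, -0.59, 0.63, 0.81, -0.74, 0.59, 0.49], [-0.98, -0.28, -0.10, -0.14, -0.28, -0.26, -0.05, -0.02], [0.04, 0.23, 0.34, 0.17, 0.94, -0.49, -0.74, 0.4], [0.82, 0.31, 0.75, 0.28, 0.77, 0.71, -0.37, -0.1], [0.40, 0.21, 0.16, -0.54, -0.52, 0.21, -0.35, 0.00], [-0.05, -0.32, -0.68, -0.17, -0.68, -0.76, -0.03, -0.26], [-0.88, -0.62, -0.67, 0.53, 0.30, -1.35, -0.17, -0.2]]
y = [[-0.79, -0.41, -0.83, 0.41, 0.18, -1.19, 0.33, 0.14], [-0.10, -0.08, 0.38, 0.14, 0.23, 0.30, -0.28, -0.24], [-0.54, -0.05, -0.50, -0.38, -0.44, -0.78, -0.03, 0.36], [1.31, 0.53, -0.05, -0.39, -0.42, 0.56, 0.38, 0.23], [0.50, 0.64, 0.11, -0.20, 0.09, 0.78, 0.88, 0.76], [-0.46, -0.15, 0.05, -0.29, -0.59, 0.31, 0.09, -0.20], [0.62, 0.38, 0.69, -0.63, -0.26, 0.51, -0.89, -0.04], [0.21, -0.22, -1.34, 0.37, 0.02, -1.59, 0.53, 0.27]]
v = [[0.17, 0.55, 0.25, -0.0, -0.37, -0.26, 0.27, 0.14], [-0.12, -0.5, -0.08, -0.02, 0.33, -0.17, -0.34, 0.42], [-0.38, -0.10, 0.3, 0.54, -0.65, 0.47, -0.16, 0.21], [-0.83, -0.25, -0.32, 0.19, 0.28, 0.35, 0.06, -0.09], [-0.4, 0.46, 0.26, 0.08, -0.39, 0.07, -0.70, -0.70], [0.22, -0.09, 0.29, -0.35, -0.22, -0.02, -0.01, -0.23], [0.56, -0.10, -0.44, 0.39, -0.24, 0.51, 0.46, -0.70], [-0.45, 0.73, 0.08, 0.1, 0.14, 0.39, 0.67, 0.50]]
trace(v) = 0.71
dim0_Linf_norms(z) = [0.98, 0.62, 0.75, 0.63, 0.94, 1.35, 1.04, 0.49]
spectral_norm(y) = 3.35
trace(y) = -1.98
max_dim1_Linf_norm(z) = 1.35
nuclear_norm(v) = 7.22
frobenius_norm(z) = 4.20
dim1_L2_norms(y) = [1.8, 0.68, 1.27, 1.68, 1.64, 0.9, 1.59, 2.22]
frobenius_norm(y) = 4.37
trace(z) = 0.18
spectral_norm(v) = 1.48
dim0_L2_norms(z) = [1.77, 0.91, 1.57, 1.07, 1.82, 1.95, 1.51, 0.8]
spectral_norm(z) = 2.74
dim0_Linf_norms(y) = [1.31, 0.64, 1.34, 0.63, 0.59, 1.59, 0.89, 0.76]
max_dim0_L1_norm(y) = 6.02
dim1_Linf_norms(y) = [1.19, 0.38, 0.78, 1.31, 0.88, 0.59, 0.89, 1.59]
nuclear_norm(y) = 8.60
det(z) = 0.00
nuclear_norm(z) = 8.59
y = v @ z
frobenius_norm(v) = 3.00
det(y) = 0.00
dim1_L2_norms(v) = [0.83, 0.84, 1.12, 1.05, 1.26, 0.6, 1.3, 1.27]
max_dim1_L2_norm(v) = 1.3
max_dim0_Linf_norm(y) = 1.59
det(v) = -0.00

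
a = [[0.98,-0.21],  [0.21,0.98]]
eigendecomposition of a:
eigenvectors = [[0.71+0.00j, (0.71-0j)], [0.00-0.71j, 0.71j]]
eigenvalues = [(0.98+0.21j), (0.98-0.21j)]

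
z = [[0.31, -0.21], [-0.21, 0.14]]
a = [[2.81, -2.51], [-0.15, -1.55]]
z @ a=[[0.90, -0.45], [-0.61, 0.31]]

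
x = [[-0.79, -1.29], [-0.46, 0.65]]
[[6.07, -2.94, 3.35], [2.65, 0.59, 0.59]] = x @ [[-6.65,1.04,-2.66], [-0.63,1.64,-0.97]]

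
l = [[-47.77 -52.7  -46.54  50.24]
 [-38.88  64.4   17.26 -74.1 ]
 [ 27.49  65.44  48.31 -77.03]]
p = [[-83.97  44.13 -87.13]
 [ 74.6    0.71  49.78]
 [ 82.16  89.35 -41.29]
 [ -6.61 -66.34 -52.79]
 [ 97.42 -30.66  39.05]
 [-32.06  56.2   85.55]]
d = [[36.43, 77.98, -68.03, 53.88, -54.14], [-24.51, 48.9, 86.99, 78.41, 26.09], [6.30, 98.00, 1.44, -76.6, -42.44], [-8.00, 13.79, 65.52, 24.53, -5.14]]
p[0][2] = -87.13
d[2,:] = [6.3, 98.0, 1.44, -76.6, -42.44]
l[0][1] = -52.7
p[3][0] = -6.61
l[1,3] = -74.1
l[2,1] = 65.44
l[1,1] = 64.4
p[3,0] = -6.61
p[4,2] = 39.05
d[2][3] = -76.6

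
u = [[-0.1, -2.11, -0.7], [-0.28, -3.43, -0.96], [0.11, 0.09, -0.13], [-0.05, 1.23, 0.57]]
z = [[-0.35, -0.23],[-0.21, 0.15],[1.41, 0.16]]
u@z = [[-0.51, -0.41], [-0.54, -0.6], [-0.24, -0.03], [0.56, 0.29]]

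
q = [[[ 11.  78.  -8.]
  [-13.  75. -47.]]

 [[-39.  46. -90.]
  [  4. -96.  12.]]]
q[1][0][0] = -39.0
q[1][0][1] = 46.0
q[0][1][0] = -13.0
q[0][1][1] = 75.0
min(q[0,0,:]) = -8.0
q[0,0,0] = 11.0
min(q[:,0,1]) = 46.0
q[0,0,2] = -8.0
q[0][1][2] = -47.0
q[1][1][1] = -96.0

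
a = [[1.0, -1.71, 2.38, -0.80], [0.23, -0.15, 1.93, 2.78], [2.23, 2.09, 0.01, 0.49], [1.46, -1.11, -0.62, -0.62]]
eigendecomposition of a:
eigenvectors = [[(-0.52+0j), 0.52+0.00j, (-0.34+0.18j), (-0.34-0.18j)], [-0.53+0.00j, (0.45+0j), 0.61+0.00j, (0.61-0j)], [(0.64+0j), 0.72+0.00j, (0.33-0.16j), (0.33+0.16j)], [0.21+0.00j, (-0.05+0j), (-0.09+0.58j), -0.09-0.58j]]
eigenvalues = [(-3.36+0j), (2.89+0j), (0.35+2.2j), (0.35-2.2j)]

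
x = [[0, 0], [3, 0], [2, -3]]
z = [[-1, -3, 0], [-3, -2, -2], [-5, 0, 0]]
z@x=[[-9, 0], [-10, 6], [0, 0]]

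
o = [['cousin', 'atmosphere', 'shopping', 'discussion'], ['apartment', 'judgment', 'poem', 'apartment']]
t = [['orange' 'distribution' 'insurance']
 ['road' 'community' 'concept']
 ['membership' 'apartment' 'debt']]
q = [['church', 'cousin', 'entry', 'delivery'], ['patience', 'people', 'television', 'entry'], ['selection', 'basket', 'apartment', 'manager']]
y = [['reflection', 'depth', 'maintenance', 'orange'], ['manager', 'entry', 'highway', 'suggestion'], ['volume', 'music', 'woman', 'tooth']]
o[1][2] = 'poem'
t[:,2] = ['insurance', 'concept', 'debt']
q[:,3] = ['delivery', 'entry', 'manager']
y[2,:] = ['volume', 'music', 'woman', 'tooth']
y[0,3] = 'orange'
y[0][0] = 'reflection'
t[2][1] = 'apartment'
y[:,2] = ['maintenance', 'highway', 'woman']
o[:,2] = ['shopping', 'poem']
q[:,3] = ['delivery', 'entry', 'manager']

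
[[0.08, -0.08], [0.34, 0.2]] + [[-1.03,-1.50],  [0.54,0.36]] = [[-0.95, -1.58], [0.88, 0.56]]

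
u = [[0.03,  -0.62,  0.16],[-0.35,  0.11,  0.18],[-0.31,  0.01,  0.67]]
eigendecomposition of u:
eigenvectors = [[-0.81, -0.09, 0.58], [-0.54, 0.34, -0.18], [-0.24, 0.94, 0.80]]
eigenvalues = [-0.33, 0.7, 0.44]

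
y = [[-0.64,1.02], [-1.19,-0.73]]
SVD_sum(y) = [[-0.04, -0.02], [-1.21, -0.69]] + [[-0.60, 1.04], [0.02, -0.04]]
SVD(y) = [[-0.03,-1.0], [-1.00,0.03]] @ diag([1.3962730705987882, 1.2039192299820747]) @ [[0.87, 0.5], [0.50, -0.87]]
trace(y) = -1.37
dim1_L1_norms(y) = [1.66, 1.92]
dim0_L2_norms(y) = [1.35, 1.25]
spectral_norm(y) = 1.40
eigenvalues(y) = [(-0.68+1.1j), (-0.68-1.1j)]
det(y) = 1.68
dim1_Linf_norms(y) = [1.02, 1.19]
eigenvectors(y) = [[-0.03-0.68j, (-0.03+0.68j)], [0.73+0.00j, (0.73-0j)]]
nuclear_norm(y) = 2.60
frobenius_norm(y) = 1.84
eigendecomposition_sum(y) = [[-0.32+0.56j,(0.51+0.32j)], [-0.60-0.37j,-0.36+0.54j]] + [[(-0.32-0.56j), 0.51-0.32j], [-0.60+0.37j, (-0.37-0.54j)]]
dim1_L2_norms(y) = [1.2, 1.4]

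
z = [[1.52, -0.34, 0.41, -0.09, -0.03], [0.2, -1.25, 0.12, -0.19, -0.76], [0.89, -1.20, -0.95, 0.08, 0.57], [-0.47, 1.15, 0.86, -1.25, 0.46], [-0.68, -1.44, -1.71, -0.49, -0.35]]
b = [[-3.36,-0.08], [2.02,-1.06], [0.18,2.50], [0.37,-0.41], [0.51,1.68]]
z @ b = [[-5.77, 1.25], [-3.63, 0.41], [-5.27, -0.25], [3.83, 2.25], [-1.29, -3.08]]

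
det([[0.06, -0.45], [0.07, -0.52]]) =0.000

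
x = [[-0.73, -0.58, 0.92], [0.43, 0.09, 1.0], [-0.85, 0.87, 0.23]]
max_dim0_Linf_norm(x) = 1.0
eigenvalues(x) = [(-0.73+0.98j), (-0.73-0.98j), (1.06+0j)]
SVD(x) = [[-0.81, -0.16, -0.56], [-0.44, -0.45, 0.77], [-0.38, 0.88, 0.30]] @ diag([1.472412773745265, 1.2252308785265058, 0.878527129926528]) @ [[0.49, 0.07, -0.87], [-0.67, 0.67, -0.33], [0.55, 0.74, 0.38]]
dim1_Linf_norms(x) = [0.92, 1.0, 0.87]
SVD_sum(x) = [[-0.59,-0.08,1.04], [-0.32,-0.04,0.56], [-0.28,-0.04,0.48]] + [[0.13,-0.13,0.07], [0.37,-0.37,0.18], [-0.72,0.71,-0.35]] + [[-0.27, -0.36, -0.18], [0.38, 0.51, 0.26], [0.15, 0.19, 0.10]]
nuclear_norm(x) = 3.58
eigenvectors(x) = [[0.73+0.00j, 0.73-0.00j, 0.10+0.00j], [(0.1-0.47j), 0.10+0.47j, 0.74+0.00j], [(0.06+0.48j), (0.06-0.48j), 0.67+0.00j]]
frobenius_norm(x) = 2.11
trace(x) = -0.41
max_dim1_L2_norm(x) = 1.31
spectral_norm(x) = 1.47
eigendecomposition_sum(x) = [[-0.36+0.51j, (-0.33-0.31j), 0.42+0.26j], [0.28+0.30j, (-0.24+0.17j), (0.22-0.23j)], [(-0.37-0.19j), (0.18-0.24j), -0.14+0.30j]] + [[-0.36-0.51j, -0.33+0.31j, (0.42-0.26j)], [0.28-0.30j, -0.24-0.17j, 0.22+0.23j], [(-0.37+0.19j), (0.18+0.24j), (-0.14-0.3j)]] + [[(-0.02+0j), 0.08-0.00j, 0.08+0.00j], [(-0.13+0j), (0.57-0j), 0.55+0.00j], [(-0.11+0j), 0.52-0.00j, 0.50+0.00j]]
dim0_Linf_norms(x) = [0.85, 0.87, 1.0]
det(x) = 1.58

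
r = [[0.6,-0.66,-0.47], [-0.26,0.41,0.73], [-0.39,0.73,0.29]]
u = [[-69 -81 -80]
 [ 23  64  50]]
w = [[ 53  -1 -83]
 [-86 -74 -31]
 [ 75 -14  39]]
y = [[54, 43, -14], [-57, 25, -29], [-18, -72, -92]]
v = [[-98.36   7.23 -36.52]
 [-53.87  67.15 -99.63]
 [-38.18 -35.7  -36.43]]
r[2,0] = -0.392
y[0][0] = 54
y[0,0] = 54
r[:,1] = [-0.661, 0.414, 0.73]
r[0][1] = -0.661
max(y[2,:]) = -18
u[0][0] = -69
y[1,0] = -57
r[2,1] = 0.73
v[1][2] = -99.63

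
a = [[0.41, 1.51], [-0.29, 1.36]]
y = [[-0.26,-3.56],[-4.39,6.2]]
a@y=[[-6.74, 7.90], [-5.9, 9.46]]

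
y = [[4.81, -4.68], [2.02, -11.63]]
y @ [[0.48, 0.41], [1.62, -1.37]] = [[-5.27, 8.38],[-17.87, 16.76]]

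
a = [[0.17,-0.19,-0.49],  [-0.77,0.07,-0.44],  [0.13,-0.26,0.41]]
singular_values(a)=[0.97, 0.57, 0.29]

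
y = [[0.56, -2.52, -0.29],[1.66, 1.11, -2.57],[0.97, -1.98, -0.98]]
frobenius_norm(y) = 4.81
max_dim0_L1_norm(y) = 5.61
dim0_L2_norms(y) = [2.0, 3.39, 2.77]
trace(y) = 0.69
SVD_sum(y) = [[1.03, -1.67, -1.13], [0.56, -0.90, -0.61], [1.09, -1.76, -1.19]] + [[-0.47, -0.85, 0.84],[1.10, 2.01, -1.96],[-0.12, -0.22, 0.21]] + [[0.0,0.00,0.00], [0.0,0.00,0.00], [-0.00,-0.00,-0.0]]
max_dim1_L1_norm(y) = 5.34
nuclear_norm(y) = 6.80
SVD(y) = [[-0.64,0.39,-0.66], [-0.35,-0.92,-0.20], [-0.68,0.10,0.72]] @ diag([3.5072406000516394, 3.295703642748026, 0.0009340914339809384]) @ [[-0.46, 0.74, 0.50],[-0.37, -0.67, 0.65],[-0.81, -0.11, -0.57]]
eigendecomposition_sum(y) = [[1.9, -0.22, -2.65], [0.94, -0.11, -1.31], [1.99, -0.23, -2.78]] + [[0.02, 0.01, -0.03], [0.0, 0.0, -0.0], [0.02, 0.01, -0.02]] + [[-1.37, -2.31, 2.39], [0.72, 1.22, -1.26], [-1.04, -1.76, 1.82]]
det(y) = -0.01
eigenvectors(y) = [[-0.65,-0.81,0.73],  [-0.32,-0.11,-0.39],  [-0.68,-0.57,0.56]]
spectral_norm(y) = 3.51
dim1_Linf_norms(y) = [2.52, 2.57, 1.98]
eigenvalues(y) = [-0.99, 0.01, 1.67]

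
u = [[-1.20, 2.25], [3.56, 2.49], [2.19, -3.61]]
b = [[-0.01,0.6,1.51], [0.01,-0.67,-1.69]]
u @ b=[[0.03, -2.23, -5.61], [-0.01, 0.47, 1.17], [-0.06, 3.73, 9.41]]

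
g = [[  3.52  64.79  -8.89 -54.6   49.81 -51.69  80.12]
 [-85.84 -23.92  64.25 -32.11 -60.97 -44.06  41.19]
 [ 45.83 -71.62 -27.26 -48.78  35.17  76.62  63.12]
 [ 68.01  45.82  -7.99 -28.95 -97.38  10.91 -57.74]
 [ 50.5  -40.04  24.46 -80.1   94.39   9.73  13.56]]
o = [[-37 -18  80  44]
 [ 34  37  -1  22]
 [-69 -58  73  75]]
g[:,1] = [64.79, -23.92, -71.62, 45.82, -40.04]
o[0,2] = 80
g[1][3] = -32.11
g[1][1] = -23.92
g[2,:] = [45.83, -71.62, -27.26, -48.78, 35.17, 76.62, 63.12]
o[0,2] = 80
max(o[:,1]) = 37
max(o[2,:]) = 75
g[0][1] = 64.79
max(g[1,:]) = 64.25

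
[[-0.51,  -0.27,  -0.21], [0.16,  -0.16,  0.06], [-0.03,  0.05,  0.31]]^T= [[-0.51,0.16,-0.03], [-0.27,-0.16,0.05], [-0.21,0.06,0.31]]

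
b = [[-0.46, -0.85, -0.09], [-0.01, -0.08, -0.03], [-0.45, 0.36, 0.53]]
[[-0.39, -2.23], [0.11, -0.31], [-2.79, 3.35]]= b@[[2.72, 0.56], [-0.75, 1.72], [-2.44, 5.62]]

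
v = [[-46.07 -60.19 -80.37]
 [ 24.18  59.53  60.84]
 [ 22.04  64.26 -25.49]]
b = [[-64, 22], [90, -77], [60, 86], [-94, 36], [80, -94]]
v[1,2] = 60.84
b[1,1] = -77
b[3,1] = 36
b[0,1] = 22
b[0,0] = -64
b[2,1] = 86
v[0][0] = -46.07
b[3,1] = 36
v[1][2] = 60.84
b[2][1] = 86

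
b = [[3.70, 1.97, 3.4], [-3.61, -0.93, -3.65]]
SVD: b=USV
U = [[-0.72, 0.69], [0.69, 0.72]]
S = [7.47, 0.75]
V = [[-0.69, -0.28, -0.67], [-0.03, 0.94, -0.35]]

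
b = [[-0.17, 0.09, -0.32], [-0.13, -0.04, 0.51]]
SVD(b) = [[-0.53,0.85], [0.85,0.53]] @ diag([0.6079214761783756, 0.22007153110092395]) @ [[-0.03,-0.13,0.99], [-0.97,0.25,0.0]]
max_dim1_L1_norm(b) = 0.68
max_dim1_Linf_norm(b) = 0.51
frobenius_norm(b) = 0.65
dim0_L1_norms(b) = [0.3, 0.13, 0.83]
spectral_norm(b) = 0.61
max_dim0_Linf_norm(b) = 0.51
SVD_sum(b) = [[0.01, 0.04, -0.32], [-0.02, -0.07, 0.51]] + [[-0.18, 0.05, 0.0], [-0.11, 0.03, 0.00]]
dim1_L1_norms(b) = [0.58, 0.68]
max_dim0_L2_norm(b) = 0.6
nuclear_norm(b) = 0.83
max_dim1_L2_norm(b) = 0.53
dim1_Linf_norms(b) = [0.32, 0.51]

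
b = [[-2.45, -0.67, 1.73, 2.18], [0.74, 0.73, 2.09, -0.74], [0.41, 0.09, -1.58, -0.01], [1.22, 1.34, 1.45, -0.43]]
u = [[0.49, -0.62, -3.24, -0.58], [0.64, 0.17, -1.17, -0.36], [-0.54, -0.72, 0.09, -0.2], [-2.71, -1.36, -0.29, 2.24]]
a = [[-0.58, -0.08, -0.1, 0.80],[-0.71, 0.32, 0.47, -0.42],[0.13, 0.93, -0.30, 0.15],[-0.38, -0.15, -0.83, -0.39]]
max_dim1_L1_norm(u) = 6.6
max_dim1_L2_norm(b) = 3.77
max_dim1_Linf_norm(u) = 3.24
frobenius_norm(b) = 5.33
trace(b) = -3.73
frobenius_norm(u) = 5.34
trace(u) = 2.99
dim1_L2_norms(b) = [3.77, 2.45, 1.63, 2.36]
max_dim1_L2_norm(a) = 1.0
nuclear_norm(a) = 4.00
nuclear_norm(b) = 8.24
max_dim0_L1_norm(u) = 4.79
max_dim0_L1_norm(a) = 1.8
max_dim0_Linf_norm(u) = 3.24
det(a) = -1.00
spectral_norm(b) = 3.96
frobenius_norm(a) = 2.00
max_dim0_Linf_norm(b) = 2.45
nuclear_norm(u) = 8.25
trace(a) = -0.95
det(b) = 0.02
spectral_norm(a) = 1.01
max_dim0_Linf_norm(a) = 0.93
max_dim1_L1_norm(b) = 7.03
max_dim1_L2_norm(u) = 3.78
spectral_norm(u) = 3.98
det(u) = 0.00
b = a @ u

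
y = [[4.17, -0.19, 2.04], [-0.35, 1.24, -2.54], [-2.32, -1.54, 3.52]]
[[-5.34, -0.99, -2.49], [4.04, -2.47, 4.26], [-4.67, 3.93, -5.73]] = y @[[-0.38, -0.32, 0.01],  [-0.76, -2.14, 1.1],  [-1.91, -0.03, -1.14]]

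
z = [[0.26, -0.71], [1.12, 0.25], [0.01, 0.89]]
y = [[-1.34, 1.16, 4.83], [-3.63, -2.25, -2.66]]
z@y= [[2.23,1.90,3.14], [-2.41,0.74,4.74], [-3.24,-1.99,-2.32]]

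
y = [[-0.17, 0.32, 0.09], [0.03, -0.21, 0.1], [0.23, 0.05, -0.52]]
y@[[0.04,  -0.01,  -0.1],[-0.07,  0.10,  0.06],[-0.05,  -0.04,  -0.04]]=[[-0.03,0.03,0.03], [0.01,-0.03,-0.02], [0.03,0.02,0.00]]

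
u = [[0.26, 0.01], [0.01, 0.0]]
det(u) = -0.000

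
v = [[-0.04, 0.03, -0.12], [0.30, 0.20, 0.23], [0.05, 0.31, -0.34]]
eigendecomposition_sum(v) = [[-0.02, -0.02, -0.00], [0.27, 0.28, 0.05], [0.13, 0.14, 0.03]] + [[0.01, 0.00, -0.0], [-0.01, -0.00, 0.0], [-0.00, -0.0, 0.00]] + [[-0.02,0.05,-0.11],  [0.04,-0.08,0.18],  [-0.08,0.17,-0.37]]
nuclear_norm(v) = 0.91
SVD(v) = [[-0.25,  0.12,  -0.96],[0.22,  -0.96,  -0.18],[-0.94,  -0.25,  0.21]] @ diag([0.4766823222237597, 0.4321471884649531, 0.0047719158835882024]) @ [[0.06,-0.54,0.84], [-0.71,-0.62,-0.35], [-0.7,0.57,0.42]]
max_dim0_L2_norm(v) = 0.43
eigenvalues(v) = [0.29, 0.01, -0.47]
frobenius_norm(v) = 0.64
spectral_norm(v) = 0.48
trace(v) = -0.18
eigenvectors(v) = [[0.08,-0.7,0.27], [-0.90,0.58,-0.42], [-0.44,0.42,0.87]]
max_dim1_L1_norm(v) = 0.73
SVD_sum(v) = [[-0.01,0.06,-0.10], [0.01,-0.06,0.09], [-0.03,0.24,-0.38]] + [[-0.04,-0.03,-0.02], [0.29,0.26,0.14], [0.08,0.07,0.04]] + [[0.0, -0.00, -0.00], [0.0, -0.0, -0.00], [-0.0, 0.0, 0.00]]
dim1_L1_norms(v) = [0.19, 0.73, 0.7]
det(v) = -0.00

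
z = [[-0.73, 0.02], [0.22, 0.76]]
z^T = [[-0.73, 0.22], [0.02, 0.76]]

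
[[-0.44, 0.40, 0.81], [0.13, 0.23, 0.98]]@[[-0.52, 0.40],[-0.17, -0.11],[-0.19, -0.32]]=[[0.01, -0.48], [-0.29, -0.29]]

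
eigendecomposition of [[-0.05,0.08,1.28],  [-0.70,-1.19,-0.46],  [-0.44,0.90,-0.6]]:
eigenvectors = [[0.72+0.00j, (0.72-0j), (-0.49+0j)],[-0.36+0.12j, -0.36-0.12j, -0.68+0.00j],[(-0.09+0.58j), -0.09-0.58j, (0.54+0j)]]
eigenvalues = [(-0.25+1.05j), (-0.25-1.05j), (-1.33+0j)]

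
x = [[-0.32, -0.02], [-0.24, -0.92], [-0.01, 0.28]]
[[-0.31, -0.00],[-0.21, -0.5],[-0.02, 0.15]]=x @ [[0.97, -0.03], [-0.03, 0.55]]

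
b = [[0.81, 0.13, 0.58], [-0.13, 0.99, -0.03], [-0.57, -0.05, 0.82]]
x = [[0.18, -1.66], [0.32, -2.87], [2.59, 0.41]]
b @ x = [[1.69, -1.48], [0.22, -2.64], [2.01, 1.43]]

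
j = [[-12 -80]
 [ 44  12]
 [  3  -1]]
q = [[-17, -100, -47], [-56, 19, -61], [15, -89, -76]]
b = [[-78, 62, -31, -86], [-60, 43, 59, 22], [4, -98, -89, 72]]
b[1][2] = 59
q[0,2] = -47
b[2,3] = 72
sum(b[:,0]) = -134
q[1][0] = -56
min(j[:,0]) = -12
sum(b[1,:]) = 64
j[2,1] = -1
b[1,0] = -60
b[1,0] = -60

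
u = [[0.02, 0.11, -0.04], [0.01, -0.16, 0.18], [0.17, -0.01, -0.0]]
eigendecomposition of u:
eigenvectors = [[(-0.42+0j), -0.40-0.18j, (-0.4+0.18j)], [-0.54+0.00j, (0.74+0j), (0.74-0j)], [(-0.73+0j), 0.21+0.46j, 0.21-0.46j]]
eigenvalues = [(0.09+0j), (-0.12+0.11j), (-0.12-0.11j)]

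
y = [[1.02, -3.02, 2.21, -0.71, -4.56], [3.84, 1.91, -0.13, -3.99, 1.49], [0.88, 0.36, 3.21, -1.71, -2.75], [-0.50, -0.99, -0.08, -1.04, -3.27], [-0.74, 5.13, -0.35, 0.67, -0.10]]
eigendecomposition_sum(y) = [[(-0.24-0.61j),(0.4+0.43j),(-0.03+0.23j),(-0.21+1.03j),(-0.7-0.38j)], [(0.5-0.23j),(-0.34+0.35j),-0.19-0.01j,(-0.86-0.14j),(0.29-0.6j)], [(-0.3-0.48j),0.41+0.30j,(0.01+0.2j),(-0.02+0.91j),-0.66-0.21j], [(-0.14-1.18j),(0.49+0.94j),(-0.15+0.38j),-0.85+1.69j,(-1.04-0.99j)], [(-0.92-0.26j),0.85-0.08j,0.24+0.23j,1.00+1.15j,-1.06+0.47j]] + [[-0.24+0.61j, (0.4-0.43j), -0.03-0.23j, (-0.21-1.03j), (-0.7+0.38j)], [(0.5+0.23j), -0.34-0.35j, -0.19+0.01j, -0.86+0.14j, (0.29+0.6j)], [(-0.3+0.48j), 0.41-0.30j, 0.01-0.20j, -0.02-0.91j, -0.66+0.21j], [(-0.14+1.18j), 0.49-0.94j, (-0.15-0.38j), (-0.85-1.69j), (-1.04+0.99j)], [(-0.92+0.26j), (0.85+0.08j), 0.24-0.23j, 1.00-1.15j, (-1.06-0.47j)]] + [[0.28+2.42j,-2.26+1.97j,1.89-0.06j,(-0.07-1.76j),-1.91+0.71j],[1.58-0.31j,(1.42+1.4j),-0.13-1.25j,-1.16+0.14j,(0.56+1.23j)],[1.34+0.71j,0.21+1.85j,(0.64-0.99j),-0.93-0.58j,(-0.31+1.23j)],[(-0.46+0.92j),(-1.25+0.17j),0.68+0.42j,(0.38-0.64j),(-0.84-0.19j)],[0.90-1.32j,(1.97-0.01j),-0.97-0.78j,-0.72+0.90j,1.25+0.46j]] + [[0.28-2.42j, (-2.26-1.97j), 1.89+0.06j, (-0.07+1.76j), -1.91-0.71j],[(1.58+0.31j), (1.42-1.4j), -0.13+1.25j, -1.16-0.14j, 0.56-1.23j],[1.34-0.71j, 0.21-1.85j, 0.64+0.99j, (-0.93+0.58j), -0.31-1.23j],[-0.46-0.92j, -1.25-0.17j, 0.68-0.42j, (0.38+0.64j), (-0.84+0.19j)],[(0.9+1.32j), (1.97+0.01j), (-0.97+0.78j), (-0.72-0.9j), (1.25-0.46j)]] + [[0.95+0.00j, (0.71+0j), (-1.53-0j), -0.15-0.00j, 0.66+0.00j], [(-0.32-0j), (-0.24-0j), (0.52+0j), 0.05+0.00j, (-0.22-0j)], [(-1.19-0j), (-0.89-0j), 1.91+0.00j, 0.18+0.00j, -0.82-0.00j], [0.71+0.00j, 0.53+0.00j, -1.14-0.00j, (-0.11-0j), (0.49+0j)], [(-0.69-0j), -0.51-0.00j, (1.1+0j), (0.11+0j), -0.47-0.00j]]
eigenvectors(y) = [[-0.35+0.09j, -0.35-0.09j, -0.64+0.00j, -0.64-0.00j, (0.52+0j)], [-0.09-0.28j, -0.09+0.28j, (0.03+0.42j), (0.03-0.42j), (-0.17+0j)], [-0.28+0.13j, (-0.28-0.13j), (-0.23+0.33j), (-0.23-0.33j), -0.65+0.00j], [-0.64+0.00j, -0.64-0.00j, -0.23-0.15j, -0.23+0.15j, (0.38+0j)], [(-0.2+0.48j), (-0.2-0.48j), (0.32+0.27j), (0.32-0.27j), -0.37+0.00j]]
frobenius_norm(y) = 11.62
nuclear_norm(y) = 22.35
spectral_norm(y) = 8.18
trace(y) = 5.00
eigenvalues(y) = [(-2.49+2.1j), (-2.49-2.1j), (3.97+2.65j), (3.97-2.65j), (2.04+0j)]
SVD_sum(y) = [[0.39,-3.46,2.19,-0.84,-4.25], [-0.09,0.81,-0.51,0.20,1.0], [0.21,-1.87,1.18,-0.45,-2.29], [0.20,-1.73,1.1,-0.42,-2.12], [-0.21,1.84,-1.16,0.44,2.25]] + [[0.28, 0.19, 0.10, -0.32, -0.01], [3.35, 2.23, 1.15, -3.78, -0.16], [1.51, 1.01, 0.52, -1.71, -0.07], [0.05, 0.03, 0.02, -0.06, -0.0], [0.63, 0.42, 0.22, -0.72, -0.03]] + [[-0.10, 0.21, 0.07, 0.06, -0.16], [0.54, -1.14, -0.36, -0.34, 0.86], [-0.61, 1.27, 0.4, 0.38, -0.96], [-0.33, 0.70, 0.22, 0.21, -0.53], [-1.36, 2.85, 0.9, 0.84, -2.15]] + [[-0.0, 0.00, -0.03, -0.01, -0.01], [-0.03, 0.01, -0.39, -0.14, -0.18], [0.09, -0.02, 1.02, 0.36, 0.48], [-0.13, 0.03, -1.49, -0.52, -0.7], [-0.02, 0.01, -0.25, -0.09, -0.12]] + [[0.45, 0.04, -0.11, 0.39, -0.13],[0.07, 0.01, -0.02, 0.06, -0.02],[-0.33, -0.03, 0.08, -0.28, 0.09],[-0.29, -0.02, 0.07, -0.25, 0.08],[0.21, 0.02, -0.05, 0.18, -0.06]]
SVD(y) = [[-0.73, -0.08, -0.06, 0.02, -0.68], [0.17, -0.90, 0.34, 0.21, -0.11], [-0.39, -0.40, -0.37, -0.55, 0.49], [-0.36, -0.01, -0.2, 0.80, 0.43], [0.39, -0.17, -0.84, 0.13, -0.32]] @ diag([8.182221185053793, 6.296135402502566, 4.787497676905538, 2.1654270403832103, 0.9196342743787016]) @ [[-0.07, 0.58, -0.37, 0.14, 0.71], [-0.59, -0.39, -0.20, 0.67, 0.03], [0.34, -0.71, -0.22, -0.21, 0.54], [-0.07, 0.02, -0.86, -0.30, -0.41], [-0.72, -0.06, 0.18, -0.63, 0.20]]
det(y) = 491.15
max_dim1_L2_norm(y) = 6.05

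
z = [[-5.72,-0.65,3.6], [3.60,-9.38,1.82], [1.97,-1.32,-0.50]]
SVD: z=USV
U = [[-0.16, -0.96, 0.23], [0.97, -0.20, -0.15], [0.19, 0.2, 0.96]]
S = [10.45, 6.85, 0.07]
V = [[0.46, -0.88, 0.1], [0.75, 0.32, -0.57], [0.47, 0.34, 0.81]]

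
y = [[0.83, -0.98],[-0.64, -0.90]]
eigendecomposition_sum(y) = [[0.99, -0.48], [-0.31, 0.15]] + [[-0.16, -0.50],[-0.33, -1.05]]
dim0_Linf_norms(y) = [0.83, 0.98]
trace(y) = -0.07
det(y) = -1.37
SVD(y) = [[0.87, 0.49], [0.49, -0.87]] @ diag([1.3586077429187526, 1.011476643764557]) @ [[0.3, -0.95],[0.95, 0.30]]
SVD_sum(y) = [[0.36, -1.13], [0.2, -0.63]] + [[0.47, 0.15], [-0.84, -0.27]]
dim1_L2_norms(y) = [1.28, 1.1]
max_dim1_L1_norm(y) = 1.81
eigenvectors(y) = [[0.95, 0.43],[-0.3, 0.90]]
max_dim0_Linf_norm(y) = 0.98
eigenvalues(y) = [1.14, -1.21]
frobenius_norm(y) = 1.69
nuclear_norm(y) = 2.37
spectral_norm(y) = 1.36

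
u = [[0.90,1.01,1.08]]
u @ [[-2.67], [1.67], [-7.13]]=[[-8.42]]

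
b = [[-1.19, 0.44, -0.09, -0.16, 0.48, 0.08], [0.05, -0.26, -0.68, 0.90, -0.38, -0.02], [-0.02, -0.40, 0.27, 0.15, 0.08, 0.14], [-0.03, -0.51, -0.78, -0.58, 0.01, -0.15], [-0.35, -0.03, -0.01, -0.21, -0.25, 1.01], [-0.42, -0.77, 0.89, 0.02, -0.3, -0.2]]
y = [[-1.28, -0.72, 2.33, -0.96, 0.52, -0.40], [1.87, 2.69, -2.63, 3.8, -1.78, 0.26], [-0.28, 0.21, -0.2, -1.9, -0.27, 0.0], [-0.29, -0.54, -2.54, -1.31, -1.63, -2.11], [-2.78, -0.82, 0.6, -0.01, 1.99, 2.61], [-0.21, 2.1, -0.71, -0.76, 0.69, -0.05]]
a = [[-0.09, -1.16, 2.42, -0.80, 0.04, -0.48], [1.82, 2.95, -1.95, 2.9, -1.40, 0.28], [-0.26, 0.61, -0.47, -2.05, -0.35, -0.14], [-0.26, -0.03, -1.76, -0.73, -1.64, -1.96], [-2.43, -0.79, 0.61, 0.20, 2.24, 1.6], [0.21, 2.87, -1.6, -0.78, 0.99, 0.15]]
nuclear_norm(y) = 19.18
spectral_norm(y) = 7.10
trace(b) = -2.21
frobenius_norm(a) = 8.75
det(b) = -0.77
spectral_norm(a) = 6.39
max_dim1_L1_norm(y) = 13.03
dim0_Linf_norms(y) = [2.78, 2.69, 2.63, 3.8, 1.99, 2.61]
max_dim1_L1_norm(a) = 11.3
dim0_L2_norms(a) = [3.07, 4.39, 3.99, 3.8, 3.28, 2.6]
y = b + a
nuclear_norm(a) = 17.82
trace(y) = 1.84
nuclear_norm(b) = 6.42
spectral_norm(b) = 1.53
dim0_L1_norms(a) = [5.07, 8.41, 8.81, 7.46, 6.66, 4.61]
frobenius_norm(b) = 2.80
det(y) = -222.72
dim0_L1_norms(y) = [6.71, 7.08, 9.01, 8.74, 6.88, 5.43]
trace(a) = 4.05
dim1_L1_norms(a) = [4.99, 11.3, 3.88, 6.38, 7.87, 6.6]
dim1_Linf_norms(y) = [2.33, 3.8, 1.9, 2.54, 2.78, 2.1]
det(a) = -120.82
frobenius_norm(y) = 9.45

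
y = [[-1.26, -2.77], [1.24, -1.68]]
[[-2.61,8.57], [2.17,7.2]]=y @ [[1.87, 1.00],[0.09, -3.55]]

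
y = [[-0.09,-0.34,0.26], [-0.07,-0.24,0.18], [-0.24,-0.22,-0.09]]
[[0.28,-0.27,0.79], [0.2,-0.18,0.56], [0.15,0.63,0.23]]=y @ [[0.26, -1.09, -1.12], [-0.94, -0.71, -0.58], [-0.05, -2.35, 1.88]]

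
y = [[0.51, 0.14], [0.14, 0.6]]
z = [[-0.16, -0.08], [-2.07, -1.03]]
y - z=[[0.67, 0.22], [2.21, 1.63]]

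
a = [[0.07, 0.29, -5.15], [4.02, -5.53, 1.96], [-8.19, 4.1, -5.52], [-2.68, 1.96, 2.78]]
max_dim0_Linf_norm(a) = 8.19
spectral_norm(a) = 12.85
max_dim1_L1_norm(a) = 17.81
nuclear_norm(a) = 21.63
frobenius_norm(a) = 14.50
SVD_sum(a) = [[-1.85, 1.32, -1.27], [4.7, -3.36, 3.23], [-7.52, 5.37, -5.17], [-1.09, 0.78, -0.75]] + [[1.53, -1.54, -3.83], [0.57, -0.57, -1.42], [0.18, -0.18, -0.45], [-1.4, 1.41, 3.51]] + [[0.39, 0.51, -0.05], [-1.25, -1.60, 0.15], [-0.85, -1.09, 0.10], [-0.18, -0.23, 0.02]]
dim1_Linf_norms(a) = [5.15, 5.53, 8.19, 2.78]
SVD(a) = [[0.20, 0.71, 0.25], [-0.51, 0.26, -0.79], [0.82, 0.08, -0.54], [0.12, -0.65, -0.12]] @ diag([12.85088373629195, 6.212205778853375, 2.5625351817073225]) @ [[-0.71, 0.51, -0.49], [0.35, -0.35, -0.87], [0.61, 0.79, -0.07]]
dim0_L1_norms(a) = [14.96, 11.88, 15.41]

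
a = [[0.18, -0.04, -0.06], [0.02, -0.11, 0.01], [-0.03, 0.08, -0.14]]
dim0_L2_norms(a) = [0.18, 0.14, 0.15]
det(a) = 0.00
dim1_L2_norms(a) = [0.19, 0.11, 0.16]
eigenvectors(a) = [[-0.99, -0.14, 0.26],  [-0.07, 0.23, 0.59],  [0.08, -0.96, 0.76]]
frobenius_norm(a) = 0.28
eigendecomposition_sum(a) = [[0.18, -0.03, -0.03], [0.01, -0.00, -0.0], [-0.01, 0.00, 0.0]] + [[-0.00, 0.02, -0.02], [0.00, -0.04, 0.03], [-0.02, 0.17, -0.12]] + [[0.00, -0.03, -0.01],[0.0, -0.07, -0.02],[0.0, -0.09, -0.02]]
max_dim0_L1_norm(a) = 0.23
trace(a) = -0.07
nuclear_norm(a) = 0.45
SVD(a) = [[-0.89, 0.41, -0.2], [-0.35, -0.34, 0.88], [0.29, 0.85, 0.44]] @ diag([0.20136412116392247, 0.17623949764793373, 0.07410890753941206]) @ [[-0.88, 0.48, 0.05], [0.23, 0.50, -0.83], [-0.43, -0.72, -0.55]]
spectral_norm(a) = 0.20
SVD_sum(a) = [[0.16, -0.09, -0.01],[0.06, -0.03, -0.0],[-0.05, 0.03, 0.0]] + [[0.02, 0.04, -0.06], [-0.01, -0.03, 0.05], [0.03, 0.08, -0.12]] + [[0.01, 0.01, 0.01],[-0.03, -0.05, -0.04],[-0.01, -0.02, -0.02]]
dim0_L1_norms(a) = [0.23, 0.23, 0.21]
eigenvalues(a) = [0.18, -0.16, -0.09]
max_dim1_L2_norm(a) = 0.19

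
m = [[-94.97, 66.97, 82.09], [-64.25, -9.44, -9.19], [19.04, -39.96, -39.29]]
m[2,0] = 19.04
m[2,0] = 19.04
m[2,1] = -39.96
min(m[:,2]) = -39.29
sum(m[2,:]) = -60.21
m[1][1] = -9.44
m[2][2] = -39.29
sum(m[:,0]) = -140.18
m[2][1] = -39.96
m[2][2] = -39.29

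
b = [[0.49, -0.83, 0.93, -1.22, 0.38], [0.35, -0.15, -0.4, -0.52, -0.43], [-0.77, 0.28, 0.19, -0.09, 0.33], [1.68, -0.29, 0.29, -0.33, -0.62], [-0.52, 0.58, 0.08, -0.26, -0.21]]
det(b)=-0.090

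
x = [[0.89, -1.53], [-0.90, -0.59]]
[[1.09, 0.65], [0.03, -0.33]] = x@[[0.31, 0.47], [-0.53, -0.15]]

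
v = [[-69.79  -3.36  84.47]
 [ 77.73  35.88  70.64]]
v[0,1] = -3.36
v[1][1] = 35.88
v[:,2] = [84.47, 70.64]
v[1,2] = 70.64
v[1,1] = 35.88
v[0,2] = 84.47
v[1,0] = 77.73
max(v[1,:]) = 77.73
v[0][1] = -3.36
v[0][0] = -69.79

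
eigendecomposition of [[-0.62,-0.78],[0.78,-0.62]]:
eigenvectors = [[(0.71+0j), (0.71-0j)], [0.00-0.71j, 0.00+0.71j]]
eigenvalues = [(-0.62+0.78j), (-0.62-0.78j)]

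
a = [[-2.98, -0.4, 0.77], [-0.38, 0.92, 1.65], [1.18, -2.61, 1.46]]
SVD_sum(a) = [[-1.94, 1.2, -0.13], [-0.61, 0.37, -0.04], [2.08, -1.28, 0.13]] + [[-0.89,-1.30,1.30], [-0.27,-0.40,0.40], [-0.9,-1.33,1.32]] + [[-0.15, -0.29, -0.4], [0.5, 0.95, 1.29], [0.0, 0.00, 0.0]]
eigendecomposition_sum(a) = [[-3.09+0.00j, 0.02-0.00j, 0.51-0.00j], [(-0.49+0j), 0.00-0.00j, (0.08-0j)], [0.51-0.00j, (-0+0j), (-0.08+0j)]] + [[(0.06+0j), (-0.21+0.14j), (0.13+0.14j)], [0.06-0.26j, (0.46+1.12j), 0.78-0.47j], [(0.34+0.01j), (-1.3+0.84j), 0.77+0.88j]] + [[(0.06-0j), -0.21-0.14j, (0.13-0.14j)], [0.06+0.26j, 0.46-1.12j, 0.78+0.47j], [(0.34-0.01j), (-1.3-0.84j), 0.77-0.88j]]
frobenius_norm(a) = 4.87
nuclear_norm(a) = 8.16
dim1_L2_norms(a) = [3.1, 1.93, 3.21]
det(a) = -17.91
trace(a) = -0.60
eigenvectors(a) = [[0.97+0.00j, -0.13+0.00j, -0.13-0.00j], [0.16+0.00j, (-0.11+0.6j), -0.11-0.60j], [(-0.16+0j), -0.78+0.00j, (-0.78-0j)]]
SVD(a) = [[-0.67,0.68,-0.30], [-0.21,0.21,0.96], [0.72,0.7,0.0]] @ diag([3.4233579927640334, 2.9802812365853666, 1.7553472033292434]) @ [[0.85, -0.52, 0.05], [-0.43, -0.64, 0.64], [0.30, 0.56, 0.77]]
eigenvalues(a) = [(-3.17+0j), (1.29+2j), (1.29-2j)]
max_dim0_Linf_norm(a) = 2.98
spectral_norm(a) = 3.42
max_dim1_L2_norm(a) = 3.21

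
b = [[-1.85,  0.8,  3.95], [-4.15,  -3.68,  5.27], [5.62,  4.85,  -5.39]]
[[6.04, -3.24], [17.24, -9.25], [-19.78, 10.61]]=b @ [[-0.04, 0.02], [-1.92, 1.03], [1.90, -1.02]]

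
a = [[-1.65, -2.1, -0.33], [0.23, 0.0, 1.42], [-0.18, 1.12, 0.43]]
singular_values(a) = [2.85, 1.4, 0.82]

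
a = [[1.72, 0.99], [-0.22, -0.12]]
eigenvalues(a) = [1.59, 0.01]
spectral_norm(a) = 2.00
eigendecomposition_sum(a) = [[1.72, 0.99], [-0.22, -0.13]] + [[-0.00, -0.00], [0.0, 0.01]]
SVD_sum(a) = [[1.72, 0.99], [-0.22, -0.12]] + [[-0.00, 0.00], [-0.00, 0.0]]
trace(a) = 1.60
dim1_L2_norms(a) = [1.98, 0.25]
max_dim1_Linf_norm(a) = 1.72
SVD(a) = [[-0.99, 0.13],[0.13, 0.99]] @ diag([2.000316854973774, 0.005699097106367935]) @ [[-0.87,  -0.50], [-0.50,  0.87]]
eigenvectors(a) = [[0.99, -0.50], [-0.13, 0.87]]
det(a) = 0.01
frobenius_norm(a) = 2.00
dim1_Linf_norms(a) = [1.72, 0.22]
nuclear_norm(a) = 2.01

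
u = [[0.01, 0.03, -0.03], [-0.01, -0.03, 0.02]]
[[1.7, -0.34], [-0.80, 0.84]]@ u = [[0.02, 0.06, -0.06], [-0.02, -0.05, 0.04]]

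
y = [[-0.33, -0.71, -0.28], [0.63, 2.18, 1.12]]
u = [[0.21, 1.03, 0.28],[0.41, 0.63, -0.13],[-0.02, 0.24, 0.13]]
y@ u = [[-0.35, -0.85, -0.04], [1.0, 2.29, 0.04]]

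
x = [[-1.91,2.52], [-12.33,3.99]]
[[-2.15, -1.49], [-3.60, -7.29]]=x @ [[0.02, 0.53],[-0.84, -0.19]]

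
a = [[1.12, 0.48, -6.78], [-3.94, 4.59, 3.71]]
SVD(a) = [[-0.69,0.73],[0.73,0.69]] @ diag([8.735351166162436, 4.637093917943063]) @ [[-0.42,0.34,0.84], [-0.41,0.76,-0.51]]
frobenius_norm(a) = 9.89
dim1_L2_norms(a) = [6.89, 7.1]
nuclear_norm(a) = 13.37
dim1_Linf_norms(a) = [6.78, 4.59]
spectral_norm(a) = 8.74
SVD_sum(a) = [[2.5, -2.06, -5.06],[-2.63, 2.18, 5.34]] + [[-1.38, 2.54, -1.72], [-1.31, 2.41, -1.63]]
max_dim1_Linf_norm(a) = 6.78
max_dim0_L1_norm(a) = 10.49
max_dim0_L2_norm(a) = 7.73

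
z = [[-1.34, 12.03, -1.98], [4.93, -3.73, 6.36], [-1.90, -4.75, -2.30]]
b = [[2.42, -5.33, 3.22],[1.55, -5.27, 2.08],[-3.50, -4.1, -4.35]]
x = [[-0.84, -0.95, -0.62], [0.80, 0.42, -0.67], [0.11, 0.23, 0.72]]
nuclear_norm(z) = 21.99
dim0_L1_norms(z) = [8.17, 20.51, 10.64]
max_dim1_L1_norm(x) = 2.41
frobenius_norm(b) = 11.27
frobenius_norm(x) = 1.96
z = x @ b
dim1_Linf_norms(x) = [0.95, 0.8, 0.72]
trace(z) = -7.37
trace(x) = 0.30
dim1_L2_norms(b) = [6.68, 5.87, 6.93]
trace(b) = -7.20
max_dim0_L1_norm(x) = 2.01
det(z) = -0.54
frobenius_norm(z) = 16.14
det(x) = 0.15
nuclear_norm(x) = 2.81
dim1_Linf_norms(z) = [12.03, 6.36, 4.75]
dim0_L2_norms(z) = [5.45, 13.46, 7.05]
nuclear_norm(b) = 15.84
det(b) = -0.88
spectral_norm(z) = 14.07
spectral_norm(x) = 1.59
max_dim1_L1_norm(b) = 11.95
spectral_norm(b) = 8.89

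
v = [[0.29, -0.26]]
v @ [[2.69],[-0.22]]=[[0.84]]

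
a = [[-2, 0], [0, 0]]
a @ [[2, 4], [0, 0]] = [[-4, -8], [0, 0]]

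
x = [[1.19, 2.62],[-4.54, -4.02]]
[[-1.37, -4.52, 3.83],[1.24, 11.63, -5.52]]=x @ [[0.32, -1.73, -0.13], [-0.67, -0.94, 1.52]]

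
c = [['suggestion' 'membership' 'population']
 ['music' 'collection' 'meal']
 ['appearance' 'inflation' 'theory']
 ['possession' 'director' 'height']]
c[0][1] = 'membership'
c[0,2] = 'population'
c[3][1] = 'director'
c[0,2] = 'population'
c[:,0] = ['suggestion', 'music', 'appearance', 'possession']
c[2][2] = 'theory'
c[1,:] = ['music', 'collection', 'meal']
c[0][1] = 'membership'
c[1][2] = 'meal'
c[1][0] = 'music'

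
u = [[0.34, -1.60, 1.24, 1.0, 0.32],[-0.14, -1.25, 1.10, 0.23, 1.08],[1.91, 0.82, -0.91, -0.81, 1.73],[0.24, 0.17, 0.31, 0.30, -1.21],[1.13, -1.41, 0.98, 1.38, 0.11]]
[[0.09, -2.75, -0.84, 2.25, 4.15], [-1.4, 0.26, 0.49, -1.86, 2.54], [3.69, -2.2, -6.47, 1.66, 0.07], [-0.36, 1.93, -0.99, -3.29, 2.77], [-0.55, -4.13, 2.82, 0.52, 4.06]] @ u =[[4.04, -2.86, 2.62, 6.54, -6.66], [2.85, -1.58, 0.02, 1.21, 3.21], [-10.32, -8.28, 8.63, 9.02, -14.39], [0.06, -7.11, 4.27, 3.72, 4.54], [10.49, 2.72, -3.65, 1.97, 0.06]]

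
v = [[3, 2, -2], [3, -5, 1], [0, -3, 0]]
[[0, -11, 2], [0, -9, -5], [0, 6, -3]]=v @ [[0, -5, 0], [0, -2, 1], [0, -4, 0]]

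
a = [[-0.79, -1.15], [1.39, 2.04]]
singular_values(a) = [2.84, 0.0]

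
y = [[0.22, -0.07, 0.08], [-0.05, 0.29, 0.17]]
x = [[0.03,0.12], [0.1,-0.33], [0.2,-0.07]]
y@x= [[0.02,0.04], [0.06,-0.11]]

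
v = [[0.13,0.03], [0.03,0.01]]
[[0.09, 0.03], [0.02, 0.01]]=v @[[0.67, 0.09], [0.09, 0.64]]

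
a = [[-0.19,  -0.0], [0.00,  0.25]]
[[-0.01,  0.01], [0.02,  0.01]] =a@[[0.04, -0.04], [0.06, 0.04]]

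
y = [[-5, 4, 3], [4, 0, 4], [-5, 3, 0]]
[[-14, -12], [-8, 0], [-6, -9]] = y @ [[0, 0], [-2, -3], [-2, 0]]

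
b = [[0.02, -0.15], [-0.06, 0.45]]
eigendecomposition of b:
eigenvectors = [[-0.99, 0.32], [-0.13, -0.95]]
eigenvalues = [0.0, 0.47]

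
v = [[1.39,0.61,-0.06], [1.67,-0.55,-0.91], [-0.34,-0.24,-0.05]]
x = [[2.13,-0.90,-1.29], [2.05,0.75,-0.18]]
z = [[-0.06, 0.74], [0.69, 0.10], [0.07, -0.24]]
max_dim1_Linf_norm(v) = 1.67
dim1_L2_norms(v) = [1.52, 1.98, 0.42]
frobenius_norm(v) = 2.53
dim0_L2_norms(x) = [2.96, 1.17, 1.3]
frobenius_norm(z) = 1.05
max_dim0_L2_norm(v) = 2.2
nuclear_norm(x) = 4.51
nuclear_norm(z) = 1.48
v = z @ x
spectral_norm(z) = 0.78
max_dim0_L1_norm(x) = 4.18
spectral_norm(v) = 2.32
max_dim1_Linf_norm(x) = 2.13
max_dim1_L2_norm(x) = 2.65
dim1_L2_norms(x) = [2.65, 2.19]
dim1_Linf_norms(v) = [1.39, 1.67, 0.34]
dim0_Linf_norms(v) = [1.67, 0.61, 0.91]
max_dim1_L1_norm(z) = 0.8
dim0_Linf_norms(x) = [2.13, 0.9, 1.29]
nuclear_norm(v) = 3.33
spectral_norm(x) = 3.16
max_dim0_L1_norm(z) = 1.08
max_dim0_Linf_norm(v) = 1.67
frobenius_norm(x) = 3.44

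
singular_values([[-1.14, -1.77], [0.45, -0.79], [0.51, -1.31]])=[2.39, 1.23]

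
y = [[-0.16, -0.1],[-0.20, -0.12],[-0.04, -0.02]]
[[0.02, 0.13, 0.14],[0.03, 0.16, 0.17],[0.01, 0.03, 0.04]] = y@[[-0.45,-0.49,-1.06], [0.48,-0.5,0.32]]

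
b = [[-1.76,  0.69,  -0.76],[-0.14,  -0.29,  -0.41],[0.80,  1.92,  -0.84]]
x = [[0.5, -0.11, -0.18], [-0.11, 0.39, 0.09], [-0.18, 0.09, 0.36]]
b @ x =[[-0.82, 0.39, 0.11], [0.04, -0.13, -0.15], [0.34, 0.59, -0.27]]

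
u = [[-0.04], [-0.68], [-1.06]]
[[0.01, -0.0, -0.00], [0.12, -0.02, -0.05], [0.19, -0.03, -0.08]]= u @ [[-0.18, 0.03, 0.08]]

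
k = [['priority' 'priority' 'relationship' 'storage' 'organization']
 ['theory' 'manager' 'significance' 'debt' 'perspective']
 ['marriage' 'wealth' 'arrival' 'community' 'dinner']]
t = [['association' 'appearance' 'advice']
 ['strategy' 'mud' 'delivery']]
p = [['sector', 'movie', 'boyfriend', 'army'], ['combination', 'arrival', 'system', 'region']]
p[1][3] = 'region'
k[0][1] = 'priority'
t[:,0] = ['association', 'strategy']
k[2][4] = 'dinner'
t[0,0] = 'association'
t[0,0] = 'association'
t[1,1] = 'mud'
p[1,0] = 'combination'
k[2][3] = 'community'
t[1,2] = 'delivery'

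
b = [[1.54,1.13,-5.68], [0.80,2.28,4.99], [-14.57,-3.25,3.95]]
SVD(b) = [[-0.22, 0.64, 0.73], [0.03, -0.75, 0.66], [0.97, 0.17, 0.15]] @ diag([15.800467375457687, 7.187816682142108, 1.9441764480151744]) @ [[-0.92, -0.21, 0.33], [-0.29, -0.21, -0.93], [-0.27, 0.95, -0.13]]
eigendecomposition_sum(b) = [[-3.89, -0.27, -2.06], [3.12, 0.22, 1.65], [-4.62, -0.33, -2.45]] + [[6.24,2.33,-3.68], [-6.11,-2.29,3.60], [-10.98,-4.1,6.47]] + [[-0.81, -0.93, 0.06],[3.80, 4.35, -0.26],[1.03, 1.18, -0.07]]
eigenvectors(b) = [[-0.57, 0.44, -0.2], [0.46, -0.44, 0.95], [-0.68, -0.78, 0.26]]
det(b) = -220.80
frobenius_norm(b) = 17.47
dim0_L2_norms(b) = [14.67, 4.13, 8.53]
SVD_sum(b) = [[3.26, 0.75, -1.18], [-0.41, -0.09, 0.15], [-14.14, -3.27, 5.13]] + [[-1.33, -0.98, -4.31], [1.55, 1.14, 5.02], [-0.35, -0.26, -1.14]] + [[-0.38, 1.36, -0.19], [-0.35, 1.23, -0.17], [-0.08, 0.28, -0.04]]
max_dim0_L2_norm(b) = 14.67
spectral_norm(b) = 15.80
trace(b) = 7.77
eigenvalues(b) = [-6.12, 10.42, 3.46]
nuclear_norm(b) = 24.93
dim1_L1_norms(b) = [8.35, 8.07, 21.77]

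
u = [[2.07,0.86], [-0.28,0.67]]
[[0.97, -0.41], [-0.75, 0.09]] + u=[[3.04, 0.45], [-1.03, 0.76]]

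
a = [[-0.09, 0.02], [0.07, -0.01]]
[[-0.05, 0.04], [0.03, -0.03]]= a @ [[0.41, -0.49], [-0.49, -0.41]]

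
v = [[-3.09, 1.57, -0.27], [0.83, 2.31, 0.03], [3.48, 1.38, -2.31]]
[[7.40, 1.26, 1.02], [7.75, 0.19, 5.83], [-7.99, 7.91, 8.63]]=v@ [[-0.92, -0.04, 0.89], [3.63, 0.14, 2.22], [4.24, -3.40, -1.07]]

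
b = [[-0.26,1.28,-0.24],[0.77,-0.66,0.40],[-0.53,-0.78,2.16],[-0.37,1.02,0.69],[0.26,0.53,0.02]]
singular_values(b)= [2.53, 1.87, 0.76]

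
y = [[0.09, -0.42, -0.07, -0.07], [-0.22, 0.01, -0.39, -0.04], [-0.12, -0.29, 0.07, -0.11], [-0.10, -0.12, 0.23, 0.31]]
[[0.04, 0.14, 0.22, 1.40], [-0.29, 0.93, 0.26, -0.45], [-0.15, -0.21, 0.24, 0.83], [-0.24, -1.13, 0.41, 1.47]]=y @ [[1.17, 0.54, -0.93, 0.21], [0.21, 0.44, -0.82, -3.88], [0.12, -2.52, -0.24, 0.65], [-0.41, -1.44, 0.87, 2.84]]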